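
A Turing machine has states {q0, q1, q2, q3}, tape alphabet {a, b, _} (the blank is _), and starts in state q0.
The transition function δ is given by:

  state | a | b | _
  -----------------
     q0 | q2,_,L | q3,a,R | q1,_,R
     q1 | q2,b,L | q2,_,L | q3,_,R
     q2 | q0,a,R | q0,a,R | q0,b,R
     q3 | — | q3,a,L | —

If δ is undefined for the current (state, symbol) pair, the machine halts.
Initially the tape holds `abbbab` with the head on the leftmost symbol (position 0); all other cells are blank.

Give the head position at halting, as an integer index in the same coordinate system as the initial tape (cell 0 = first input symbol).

4

state=q0 head=0 tape=_[a]bbbab   (q0,a)→(q2,_,L)
state=q2 head=-1 tape=[_]_bbbab   (q2,_)→(q0,b,R)
state=q0 head=0 tape=b[_]bbbab   (q0,_)→(q1,_,R)
state=q1 head=1 tape=b_[b]bbab   (q1,b)→(q2,_,L)
state=q2 head=0 tape=b[_]_bbab   (q2,_)→(q0,b,R)
state=q0 head=1 tape=bb[_]bbab   (q0,_)→(q1,_,R)
state=q1 head=2 tape=bb_[b]bab   (q1,b)→(q2,_,L)
state=q2 head=1 tape=bb[_]_bab   (q2,_)→(q0,b,R)
state=q0 head=2 tape=bbb[_]bab   (q0,_)→(q1,_,R)
state=q1 head=3 tape=bbb_[b]ab   (q1,b)→(q2,_,L)
state=q2 head=2 tape=bbb[_]_ab   (q2,_)→(q0,b,R)
state=q0 head=3 tape=bbbb[_]ab   (q0,_)→(q1,_,R)
state=q1 head=4 tape=bbbb_[a]b   (q1,a)→(q2,b,L)
state=q2 head=3 tape=bbbb[_]bb   (q2,_)→(q0,b,R)
state=q0 head=4 tape=bbbbb[b]b   (q0,b)→(q3,a,R)
state=q3 head=5 tape=bbbbba[b]   (q3,b)→(q3,a,L)
state=q3 head=4 tape=bbbbb[a]a
At halt the head is at cell 4.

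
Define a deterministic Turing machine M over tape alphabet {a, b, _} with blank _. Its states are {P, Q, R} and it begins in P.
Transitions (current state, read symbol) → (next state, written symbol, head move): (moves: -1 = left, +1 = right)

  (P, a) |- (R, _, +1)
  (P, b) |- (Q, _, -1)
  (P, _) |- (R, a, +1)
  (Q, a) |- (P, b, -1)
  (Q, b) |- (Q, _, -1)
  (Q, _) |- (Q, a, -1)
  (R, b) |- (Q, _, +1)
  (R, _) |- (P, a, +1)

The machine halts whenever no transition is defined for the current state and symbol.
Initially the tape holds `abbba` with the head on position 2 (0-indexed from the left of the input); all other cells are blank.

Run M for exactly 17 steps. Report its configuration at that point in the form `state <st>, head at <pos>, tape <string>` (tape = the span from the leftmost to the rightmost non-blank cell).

P | __ab[b]ba   read b → write _, move -1, go to Q
Q | __a[b]_ba   read b → write _, move -1, go to Q
Q | __[a]__ba   read a → write b, move -1, go to P
P | _[_]b__ba   read _ → write a, move +1, go to R
R | _a[b]__ba   read b → write _, move +1, go to Q
Q | _a_[_]_ba   read _ → write a, move -1, go to Q
Q | _a[_]a_ba   read _ → write a, move -1, go to Q
Q | _[a]aa_ba   read a → write b, move -1, go to P
P | [_]baa_ba   read _ → write a, move +1, go to R
R | a[b]aa_ba   read b → write _, move +1, go to Q
Q | a_[a]a_ba   read a → write b, move -1, go to P
P | a[_]ba_ba   read _ → write a, move +1, go to R
R | aa[b]a_ba   read b → write _, move +1, go to Q
Q | aa_[a]_ba   read a → write b, move -1, go to P
P | aa[_]b_ba   read _ → write a, move +1, go to R
R | aaa[b]_ba   read b → write _, move +1, go to Q
Q | aaa_[_]ba   read _ → write a, move -1, go to Q
Q | aaa[_]aba
After 17 steps: state Q, head at 1, tape aaa_aba.

state Q, head at 1, tape aaa_aba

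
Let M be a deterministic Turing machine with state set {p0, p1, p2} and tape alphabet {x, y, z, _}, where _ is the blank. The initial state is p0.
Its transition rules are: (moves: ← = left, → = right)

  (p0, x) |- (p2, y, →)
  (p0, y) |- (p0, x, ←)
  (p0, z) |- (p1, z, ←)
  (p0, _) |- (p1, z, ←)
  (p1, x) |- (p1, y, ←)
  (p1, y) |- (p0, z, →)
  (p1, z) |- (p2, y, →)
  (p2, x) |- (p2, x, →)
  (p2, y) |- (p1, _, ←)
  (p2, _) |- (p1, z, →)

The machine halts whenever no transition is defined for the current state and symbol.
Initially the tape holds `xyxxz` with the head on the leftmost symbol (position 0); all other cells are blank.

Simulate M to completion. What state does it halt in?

state=p0 head=0 tape=[x]yxxz   (p0,x)→(p2,y,→)
state=p2 head=1 tape=y[y]xxz   (p2,y)→(p1,_,←)
state=p1 head=0 tape=[y]_xxz   (p1,y)→(p0,z,→)
state=p0 head=1 tape=z[_]xxz   (p0,_)→(p1,z,←)
state=p1 head=0 tape=[z]zxxz   (p1,z)→(p2,y,→)
state=p2 head=1 tape=y[z]xxz
No transition is defined for (p2, z); M halts in state p2.

p2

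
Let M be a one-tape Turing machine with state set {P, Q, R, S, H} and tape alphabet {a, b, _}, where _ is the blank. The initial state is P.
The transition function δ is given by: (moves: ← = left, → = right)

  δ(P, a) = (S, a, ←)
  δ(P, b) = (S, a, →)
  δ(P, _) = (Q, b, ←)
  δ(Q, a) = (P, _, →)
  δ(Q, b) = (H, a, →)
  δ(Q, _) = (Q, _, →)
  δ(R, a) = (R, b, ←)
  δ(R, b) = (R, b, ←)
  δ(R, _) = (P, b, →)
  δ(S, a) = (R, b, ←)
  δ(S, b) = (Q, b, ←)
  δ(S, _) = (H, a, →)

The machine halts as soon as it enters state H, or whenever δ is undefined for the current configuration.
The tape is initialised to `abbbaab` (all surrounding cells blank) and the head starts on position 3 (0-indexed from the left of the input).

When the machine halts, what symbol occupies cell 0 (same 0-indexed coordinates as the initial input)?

state=P head=3 tape=_abb[b]aab__   (P,b)→(S,a,→)
state=S head=4 tape=_abba[a]ab__   (S,a)→(R,b,←)
state=R head=3 tape=_abb[a]bab__   (R,a)→(R,b,←)
state=R head=2 tape=_ab[b]bbab__   (R,b)→(R,b,←)
state=R head=1 tape=_a[b]bbbab__   (R,b)→(R,b,←)
state=R head=0 tape=_[a]bbbbab__   (R,a)→(R,b,←)
state=R head=-1 tape=[_]bbbbbab__   (R,_)→(P,b,→)
state=P head=0 tape=b[b]bbbbab__   (P,b)→(S,a,→)
state=S head=1 tape=ba[b]bbbab__   (S,b)→(Q,b,←)
state=Q head=0 tape=b[a]bbbbab__   (Q,a)→(P,_,→)
state=P head=1 tape=b_[b]bbbab__   (P,b)→(S,a,→)
state=S head=2 tape=b_a[b]bbab__   (S,b)→(Q,b,←)
state=Q head=1 tape=b_[a]bbbab__   (Q,a)→(P,_,→)
state=P head=2 tape=b__[b]bbab__   (P,b)→(S,a,→)
state=S head=3 tape=b__a[b]bab__   (S,b)→(Q,b,←)
state=Q head=2 tape=b__[a]bbab__   (Q,a)→(P,_,→)
state=P head=3 tape=b___[b]bab__   (P,b)→(S,a,→)
state=S head=4 tape=b___a[b]ab__   (S,b)→(Q,b,←)
state=Q head=3 tape=b___[a]bab__   (Q,a)→(P,_,→)
state=P head=4 tape=b____[b]ab__   (P,b)→(S,a,→)
state=S head=5 tape=b____a[a]b__   (S,a)→(R,b,←)
state=R head=4 tape=b____[a]bb__   (R,a)→(R,b,←)
state=R head=3 tape=b___[_]bbb__   (R,_)→(P,b,→)
state=P head=4 tape=b___b[b]bb__   (P,b)→(S,a,→)
state=S head=5 tape=b___ba[b]b__   (S,b)→(Q,b,←)
state=Q head=4 tape=b___b[a]bb__   (Q,a)→(P,_,→)
state=P head=5 tape=b___b_[b]b__   (P,b)→(S,a,→)
state=S head=6 tape=b___b_a[b]__   (S,b)→(Q,b,←)
state=Q head=5 tape=b___b_[a]b__   (Q,a)→(P,_,→)
state=P head=6 tape=b___b__[b]__   (P,b)→(S,a,→)
state=S head=7 tape=b___b__a[_]_   (S,_)→(H,a,→)
state=H head=8 tape=b___b__aa[_]
Cell 0 holds _ when M halts.

_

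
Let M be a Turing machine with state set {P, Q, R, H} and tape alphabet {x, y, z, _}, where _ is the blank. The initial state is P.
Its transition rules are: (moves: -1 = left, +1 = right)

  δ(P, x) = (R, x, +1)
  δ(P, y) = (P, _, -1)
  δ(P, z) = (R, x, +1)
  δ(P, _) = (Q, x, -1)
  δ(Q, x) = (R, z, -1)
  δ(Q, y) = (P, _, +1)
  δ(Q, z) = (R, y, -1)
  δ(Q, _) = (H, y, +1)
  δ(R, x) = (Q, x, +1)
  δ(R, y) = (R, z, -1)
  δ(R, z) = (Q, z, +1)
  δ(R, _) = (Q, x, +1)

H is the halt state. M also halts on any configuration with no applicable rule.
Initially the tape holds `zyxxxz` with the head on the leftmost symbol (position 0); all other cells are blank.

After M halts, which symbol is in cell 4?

state=P head=0 tape=[z]yxxxz___   (P,z)→(R,x,+1)
state=R head=1 tape=x[y]xxxz___   (R,y)→(R,z,-1)
state=R head=0 tape=[x]zxxxz___   (R,x)→(Q,x,+1)
state=Q head=1 tape=x[z]xxxz___   (Q,z)→(R,y,-1)
state=R head=0 tape=[x]yxxxz___   (R,x)→(Q,x,+1)
state=Q head=1 tape=x[y]xxxz___   (Q,y)→(P,_,+1)
state=P head=2 tape=x_[x]xxz___   (P,x)→(R,x,+1)
state=R head=3 tape=x_x[x]xz___   (R,x)→(Q,x,+1)
state=Q head=4 tape=x_xx[x]z___   (Q,x)→(R,z,-1)
state=R head=3 tape=x_x[x]zz___   (R,x)→(Q,x,+1)
state=Q head=4 tape=x_xx[z]z___   (Q,z)→(R,y,-1)
state=R head=3 tape=x_x[x]yz___   (R,x)→(Q,x,+1)
state=Q head=4 tape=x_xx[y]z___   (Q,y)→(P,_,+1)
state=P head=5 tape=x_xx_[z]___   (P,z)→(R,x,+1)
state=R head=6 tape=x_xx_x[_]__   (R,_)→(Q,x,+1)
state=Q head=7 tape=x_xx_xx[_]_   (Q,_)→(H,y,+1)
state=H head=8 tape=x_xx_xxy[_]
Cell 4 holds _ when M halts.

_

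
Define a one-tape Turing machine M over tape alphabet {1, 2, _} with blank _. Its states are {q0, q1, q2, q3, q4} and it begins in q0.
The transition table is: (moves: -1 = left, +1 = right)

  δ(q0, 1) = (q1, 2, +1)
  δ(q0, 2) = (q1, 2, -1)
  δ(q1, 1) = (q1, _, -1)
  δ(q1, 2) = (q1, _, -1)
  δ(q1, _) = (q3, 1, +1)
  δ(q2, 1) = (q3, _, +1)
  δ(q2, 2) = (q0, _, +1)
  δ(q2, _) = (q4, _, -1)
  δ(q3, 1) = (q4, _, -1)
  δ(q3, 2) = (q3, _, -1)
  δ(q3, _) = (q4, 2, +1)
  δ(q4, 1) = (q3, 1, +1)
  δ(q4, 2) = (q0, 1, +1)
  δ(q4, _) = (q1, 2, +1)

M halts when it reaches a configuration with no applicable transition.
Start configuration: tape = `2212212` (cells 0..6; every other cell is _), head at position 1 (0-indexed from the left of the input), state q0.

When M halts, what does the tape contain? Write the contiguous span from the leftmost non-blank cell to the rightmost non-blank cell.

q0 | ___2[2]12212   read 2 → write 2, move -1, go to q1
q1 | ___[2]212212   read 2 → write _, move -1, go to q1
q1 | __[_]_212212   read _ → write 1, move +1, go to q3
q3 | __1[_]212212   read _ → write 2, move +1, go to q4
q4 | __12[2]12212   read 2 → write 1, move +1, go to q0
q0 | __121[1]2212   read 1 → write 2, move +1, go to q1
q1 | __1212[2]212   read 2 → write _, move -1, go to q1
q1 | __121[2]_212   read 2 → write _, move -1, go to q1
q1 | __12[1]__212   read 1 → write _, move -1, go to q1
q1 | __1[2]___212   read 2 → write _, move -1, go to q1
q1 | __[1]____212   read 1 → write _, move -1, go to q1
q1 | _[_]_____212   read _ → write 1, move +1, go to q3
q3 | _1[_]____212   read _ → write 2, move +1, go to q4
q4 | _12[_]___212   read _ → write 2, move +1, go to q1
q1 | _122[_]__212   read _ → write 1, move +1, go to q3
q3 | _1221[_]_212   read _ → write 2, move +1, go to q4
q4 | _12212[_]212   read _ → write 2, move +1, go to q1
q1 | _122122[2]12   read 2 → write _, move -1, go to q1
q1 | _12212[2]_12   read 2 → write _, move -1, go to q1
q1 | _1221[2]__12   read 2 → write _, move -1, go to q1
q1 | _122[1]___12   read 1 → write _, move -1, go to q1
q1 | _12[2]____12   read 2 → write _, move -1, go to q1
q1 | _1[2]_____12   read 2 → write _, move -1, go to q1
q1 | _[1]______12   read 1 → write _, move -1, go to q1
q1 | [_]_______12   read _ → write 1, move +1, go to q3
q3 | 1[_]______12   read _ → write 2, move +1, go to q4
q4 | 12[_]_____12   read _ → write 2, move +1, go to q1
q1 | 122[_]____12   read _ → write 1, move +1, go to q3
q3 | 1221[_]___12   read _ → write 2, move +1, go to q4
q4 | 12212[_]__12   read _ → write 2, move +1, go to q1
q1 | 122122[_]_12   read _ → write 1, move +1, go to q3
q3 | 1221221[_]12   read _ → write 2, move +1, go to q4
q4 | 12212212[1]2   read 1 → write 1, move +1, go to q3
q3 | 122122121[2]   read 2 → write _, move -1, go to q3
q3 | 12212212[1]_   read 1 → write _, move -1, go to q4
q4 | 1221221[2]__   read 2 → write 1, move +1, go to q0
q0 | 12212211[_]_
The non-blank tape span at halt is 12212211.

12212211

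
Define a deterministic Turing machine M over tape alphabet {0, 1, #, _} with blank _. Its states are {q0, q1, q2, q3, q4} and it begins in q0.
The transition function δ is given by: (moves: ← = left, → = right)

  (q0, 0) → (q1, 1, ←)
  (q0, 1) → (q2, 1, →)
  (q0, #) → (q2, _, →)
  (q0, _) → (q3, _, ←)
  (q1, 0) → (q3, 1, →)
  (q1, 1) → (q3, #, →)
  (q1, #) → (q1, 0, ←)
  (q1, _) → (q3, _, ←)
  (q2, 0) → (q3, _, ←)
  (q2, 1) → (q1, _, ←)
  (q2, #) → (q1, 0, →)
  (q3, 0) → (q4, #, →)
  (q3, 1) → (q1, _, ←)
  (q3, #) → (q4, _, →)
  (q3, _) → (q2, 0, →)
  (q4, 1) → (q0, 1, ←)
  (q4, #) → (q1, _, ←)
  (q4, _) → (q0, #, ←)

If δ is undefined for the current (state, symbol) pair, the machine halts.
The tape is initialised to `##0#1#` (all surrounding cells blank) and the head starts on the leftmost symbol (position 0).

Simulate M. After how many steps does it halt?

9

q0 | [#]#0#1#   read # → write _, move →, go to q2
q2 | _[#]0#1#   read # → write 0, move →, go to q1
q1 | _0[0]#1#   read 0 → write 1, move →, go to q3
q3 | _01[#]1#   read # → write _, move →, go to q4
q4 | _01_[1]#   read 1 → write 1, move ←, go to q0
q0 | _01[_]1#   read _ → write _, move ←, go to q3
q3 | _0[1]_1#   read 1 → write _, move ←, go to q1
q1 | _[0]__1#   read 0 → write 1, move →, go to q3
q3 | _1[_]_1#   read _ → write 0, move →, go to q2
q2 | _10[_]1#
M halts after 9 transitions.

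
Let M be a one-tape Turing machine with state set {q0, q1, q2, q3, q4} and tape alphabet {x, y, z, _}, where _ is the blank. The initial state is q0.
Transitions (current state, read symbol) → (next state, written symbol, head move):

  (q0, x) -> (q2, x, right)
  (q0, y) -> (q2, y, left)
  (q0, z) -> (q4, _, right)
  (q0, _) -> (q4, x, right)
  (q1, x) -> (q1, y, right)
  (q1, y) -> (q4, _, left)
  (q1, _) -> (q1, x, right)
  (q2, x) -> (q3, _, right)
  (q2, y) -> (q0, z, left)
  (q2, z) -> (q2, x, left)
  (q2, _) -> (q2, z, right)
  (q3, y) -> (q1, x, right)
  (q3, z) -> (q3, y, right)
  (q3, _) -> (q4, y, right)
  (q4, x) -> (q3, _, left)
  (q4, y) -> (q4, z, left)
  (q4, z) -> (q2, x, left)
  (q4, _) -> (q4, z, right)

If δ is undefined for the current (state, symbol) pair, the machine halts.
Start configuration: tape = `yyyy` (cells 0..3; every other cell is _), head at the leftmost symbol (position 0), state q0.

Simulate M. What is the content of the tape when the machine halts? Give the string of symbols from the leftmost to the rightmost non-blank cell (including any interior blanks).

z_xxz

state=q0 head=0 tape=_[y]yyy   (q0,y)→(q2,y,left)
state=q2 head=-1 tape=[_]yyyy   (q2,_)→(q2,z,right)
state=q2 head=0 tape=z[y]yyy   (q2,y)→(q0,z,left)
state=q0 head=-1 tape=[z]zyyy   (q0,z)→(q4,_,right)
state=q4 head=0 tape=_[z]yyy   (q4,z)→(q2,x,left)
state=q2 head=-1 tape=[_]xyyy   (q2,_)→(q2,z,right)
state=q2 head=0 tape=z[x]yyy   (q2,x)→(q3,_,right)
state=q3 head=1 tape=z_[y]yy   (q3,y)→(q1,x,right)
state=q1 head=2 tape=z_x[y]y   (q1,y)→(q4,_,left)
state=q4 head=1 tape=z_[x]_y   (q4,x)→(q3,_,left)
state=q3 head=0 tape=z[_]__y   (q3,_)→(q4,y,right)
state=q4 head=1 tape=zy[_]_y   (q4,_)→(q4,z,right)
state=q4 head=2 tape=zyz[_]y   (q4,_)→(q4,z,right)
state=q4 head=3 tape=zyzz[y]   (q4,y)→(q4,z,left)
state=q4 head=2 tape=zyz[z]z   (q4,z)→(q2,x,left)
state=q2 head=1 tape=zy[z]xz   (q2,z)→(q2,x,left)
state=q2 head=0 tape=z[y]xxz   (q2,y)→(q0,z,left)
state=q0 head=-1 tape=[z]zxxz   (q0,z)→(q4,_,right)
state=q4 head=0 tape=_[z]xxz   (q4,z)→(q2,x,left)
state=q2 head=-1 tape=[_]xxxz   (q2,_)→(q2,z,right)
state=q2 head=0 tape=z[x]xxz   (q2,x)→(q3,_,right)
state=q3 head=1 tape=z_[x]xz
The non-blank tape span at halt is z_xxz.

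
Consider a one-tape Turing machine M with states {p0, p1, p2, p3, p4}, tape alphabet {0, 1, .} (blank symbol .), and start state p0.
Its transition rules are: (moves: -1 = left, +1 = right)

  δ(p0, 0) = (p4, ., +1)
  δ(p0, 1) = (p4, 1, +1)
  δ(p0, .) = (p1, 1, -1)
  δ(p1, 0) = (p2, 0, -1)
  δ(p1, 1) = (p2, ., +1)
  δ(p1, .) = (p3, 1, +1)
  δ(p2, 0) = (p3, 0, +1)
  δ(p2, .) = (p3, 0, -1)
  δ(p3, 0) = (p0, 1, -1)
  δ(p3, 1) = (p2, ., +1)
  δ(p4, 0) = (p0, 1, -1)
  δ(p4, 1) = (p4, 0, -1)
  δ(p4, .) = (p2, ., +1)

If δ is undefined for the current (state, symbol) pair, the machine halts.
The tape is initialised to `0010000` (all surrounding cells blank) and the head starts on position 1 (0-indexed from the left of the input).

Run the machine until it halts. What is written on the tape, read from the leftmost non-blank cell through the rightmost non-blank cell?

0.....0

state=p0 head=1 tape=0[0]10000.   (p0,0)→(p4,.,+1)
state=p4 head=2 tape=0.[1]0000.   (p4,1)→(p4,0,-1)
state=p4 head=1 tape=0[.]00000.   (p4,.)→(p2,.,+1)
state=p2 head=2 tape=0.[0]0000.   (p2,0)→(p3,0,+1)
state=p3 head=3 tape=0.0[0]000.   (p3,0)→(p0,1,-1)
state=p0 head=2 tape=0.[0]1000.   (p0,0)→(p4,.,+1)
state=p4 head=3 tape=0..[1]000.   (p4,1)→(p4,0,-1)
state=p4 head=2 tape=0.[.]0000.   (p4,.)→(p2,.,+1)
state=p2 head=3 tape=0..[0]000.   (p2,0)→(p3,0,+1)
state=p3 head=4 tape=0..0[0]00.   (p3,0)→(p0,1,-1)
state=p0 head=3 tape=0..[0]100.   (p0,0)→(p4,.,+1)
state=p4 head=4 tape=0...[1]00.   (p4,1)→(p4,0,-1)
state=p4 head=3 tape=0..[.]000.   (p4,.)→(p2,.,+1)
state=p2 head=4 tape=0...[0]00.   (p2,0)→(p3,0,+1)
state=p3 head=5 tape=0...0[0]0.   (p3,0)→(p0,1,-1)
state=p0 head=4 tape=0...[0]10.   (p0,0)→(p4,.,+1)
state=p4 head=5 tape=0....[1]0.   (p4,1)→(p4,0,-1)
state=p4 head=4 tape=0...[.]00.   (p4,.)→(p2,.,+1)
state=p2 head=5 tape=0....[0]0.   (p2,0)→(p3,0,+1)
state=p3 head=6 tape=0....0[0].   (p3,0)→(p0,1,-1)
state=p0 head=5 tape=0....[0]1.   (p0,0)→(p4,.,+1)
state=p4 head=6 tape=0.....[1].   (p4,1)→(p4,0,-1)
state=p4 head=5 tape=0....[.]0.   (p4,.)→(p2,.,+1)
state=p2 head=6 tape=0.....[0].   (p2,0)→(p3,0,+1)
state=p3 head=7 tape=0.....0[.]
The non-blank tape span at halt is 0.....0.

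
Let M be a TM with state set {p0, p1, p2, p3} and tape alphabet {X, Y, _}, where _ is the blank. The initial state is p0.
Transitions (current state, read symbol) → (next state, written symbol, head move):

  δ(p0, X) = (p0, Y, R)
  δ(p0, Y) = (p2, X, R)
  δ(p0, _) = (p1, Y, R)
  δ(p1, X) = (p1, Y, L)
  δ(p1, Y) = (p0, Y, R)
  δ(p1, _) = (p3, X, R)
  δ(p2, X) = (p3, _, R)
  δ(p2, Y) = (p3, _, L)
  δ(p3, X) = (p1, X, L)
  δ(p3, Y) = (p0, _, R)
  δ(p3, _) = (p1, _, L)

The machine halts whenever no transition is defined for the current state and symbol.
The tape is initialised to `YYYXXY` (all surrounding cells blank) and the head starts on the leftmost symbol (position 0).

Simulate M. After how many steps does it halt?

14

state=p0 head=0 tape=__[Y]YYXXY_   (p0,Y)→(p2,X,R)
state=p2 head=1 tape=__X[Y]YXXY_   (p2,Y)→(p3,_,L)
state=p3 head=0 tape=__[X]_YXXY_   (p3,X)→(p1,X,L)
state=p1 head=-1 tape=_[_]X_YXXY_   (p1,_)→(p3,X,R)
state=p3 head=0 tape=_X[X]_YXXY_   (p3,X)→(p1,X,L)
state=p1 head=-1 tape=_[X]X_YXXY_   (p1,X)→(p1,Y,L)
state=p1 head=-2 tape=[_]YX_YXXY_   (p1,_)→(p3,X,R)
state=p3 head=-1 tape=X[Y]X_YXXY_   (p3,Y)→(p0,_,R)
state=p0 head=0 tape=X_[X]_YXXY_   (p0,X)→(p0,Y,R)
state=p0 head=1 tape=X_Y[_]YXXY_   (p0,_)→(p1,Y,R)
state=p1 head=2 tape=X_YY[Y]XXY_   (p1,Y)→(p0,Y,R)
state=p0 head=3 tape=X_YYY[X]XY_   (p0,X)→(p0,Y,R)
state=p0 head=4 tape=X_YYYY[X]Y_   (p0,X)→(p0,Y,R)
state=p0 head=5 tape=X_YYYYY[Y]_   (p0,Y)→(p2,X,R)
state=p2 head=6 tape=X_YYYYYX[_]
M halts after 14 transitions.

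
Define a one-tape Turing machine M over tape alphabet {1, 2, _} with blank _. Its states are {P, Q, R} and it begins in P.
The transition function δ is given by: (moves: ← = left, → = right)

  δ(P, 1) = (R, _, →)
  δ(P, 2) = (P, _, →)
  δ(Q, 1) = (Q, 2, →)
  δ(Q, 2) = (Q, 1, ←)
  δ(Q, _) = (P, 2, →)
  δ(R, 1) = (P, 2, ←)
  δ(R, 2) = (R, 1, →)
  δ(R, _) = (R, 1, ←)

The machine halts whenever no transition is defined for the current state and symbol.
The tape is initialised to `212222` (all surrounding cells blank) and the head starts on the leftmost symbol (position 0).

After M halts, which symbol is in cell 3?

1

state=P head=0 tape=[2]12222__   (P,2)→(P,_,→)
state=P head=1 tape=_[1]2222__   (P,1)→(R,_,→)
state=R head=2 tape=__[2]222__   (R,2)→(R,1,→)
state=R head=3 tape=__1[2]22__   (R,2)→(R,1,→)
state=R head=4 tape=__11[2]2__   (R,2)→(R,1,→)
state=R head=5 tape=__111[2]__   (R,2)→(R,1,→)
state=R head=6 tape=__1111[_]_   (R,_)→(R,1,←)
state=R head=5 tape=__111[1]1_   (R,1)→(P,2,←)
state=P head=4 tape=__11[1]21_   (P,1)→(R,_,→)
state=R head=5 tape=__11_[2]1_   (R,2)→(R,1,→)
state=R head=6 tape=__11_1[1]_   (R,1)→(P,2,←)
state=P head=5 tape=__11_[1]2_   (P,1)→(R,_,→)
state=R head=6 tape=__11__[2]_   (R,2)→(R,1,→)
state=R head=7 tape=__11__1[_]   (R,_)→(R,1,←)
state=R head=6 tape=__11__[1]1   (R,1)→(P,2,←)
state=P head=5 tape=__11_[_]21
Cell 3 holds 1 when M halts.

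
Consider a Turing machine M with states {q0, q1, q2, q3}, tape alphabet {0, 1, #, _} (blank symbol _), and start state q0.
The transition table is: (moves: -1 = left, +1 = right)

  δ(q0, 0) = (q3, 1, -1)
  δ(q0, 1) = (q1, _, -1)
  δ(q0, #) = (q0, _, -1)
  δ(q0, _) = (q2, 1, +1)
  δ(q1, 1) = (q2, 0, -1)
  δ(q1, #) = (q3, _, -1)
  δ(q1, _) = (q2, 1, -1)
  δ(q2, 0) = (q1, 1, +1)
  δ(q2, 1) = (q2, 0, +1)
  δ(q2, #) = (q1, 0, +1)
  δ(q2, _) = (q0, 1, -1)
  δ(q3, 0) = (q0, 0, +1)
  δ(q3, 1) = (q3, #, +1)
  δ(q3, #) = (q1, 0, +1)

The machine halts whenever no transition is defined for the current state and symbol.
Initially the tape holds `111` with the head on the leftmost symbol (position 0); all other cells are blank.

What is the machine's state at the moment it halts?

q0 | ___[1]11   read 1 → write _, move -1, go to q1
q1 | __[_]_11   read _ → write 1, move -1, go to q2
q2 | _[_]1_11   read _ → write 1, move -1, go to q0
q0 | [_]11_11   read _ → write 1, move +1, go to q2
q2 | 1[1]1_11   read 1 → write 0, move +1, go to q2
q2 | 10[1]_11   read 1 → write 0, move +1, go to q2
q2 | 100[_]11   read _ → write 1, move -1, go to q0
q0 | 10[0]111   read 0 → write 1, move -1, go to q3
q3 | 1[0]1111   read 0 → write 0, move +1, go to q0
q0 | 10[1]111   read 1 → write _, move -1, go to q1
q1 | 1[0]_111
No transition is defined for (q1, 0); M halts in state q1.

q1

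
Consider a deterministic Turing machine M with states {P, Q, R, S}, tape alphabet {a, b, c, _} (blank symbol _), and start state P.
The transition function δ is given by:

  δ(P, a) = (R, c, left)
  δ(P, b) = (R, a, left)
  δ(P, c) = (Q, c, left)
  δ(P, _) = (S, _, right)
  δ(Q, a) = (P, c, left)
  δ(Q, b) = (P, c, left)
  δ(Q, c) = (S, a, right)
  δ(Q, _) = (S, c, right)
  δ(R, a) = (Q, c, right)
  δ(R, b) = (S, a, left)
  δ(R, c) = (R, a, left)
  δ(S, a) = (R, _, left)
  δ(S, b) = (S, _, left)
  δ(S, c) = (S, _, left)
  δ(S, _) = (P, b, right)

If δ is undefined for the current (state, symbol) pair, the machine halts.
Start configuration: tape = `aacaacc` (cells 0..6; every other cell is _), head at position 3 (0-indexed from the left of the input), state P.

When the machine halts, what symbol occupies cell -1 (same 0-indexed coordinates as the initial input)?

b

P | _aac[a]acc   read a → write c, move left, go to R
R | _aa[c]cacc   read c → write a, move left, go to R
R | _a[a]acacc   read a → write c, move right, go to Q
Q | _ac[a]cacc   read a → write c, move left, go to P
P | _a[c]ccacc   read c → write c, move left, go to Q
Q | _[a]cccacc   read a → write c, move left, go to P
P | [_]ccccacc   read _ → write _, move right, go to S
S | _[c]cccacc   read c → write _, move left, go to S
S | [_]_cccacc   read _ → write b, move right, go to P
P | b[_]cccacc   read _ → write _, move right, go to S
S | b_[c]ccacc   read c → write _, move left, go to S
S | b[_]_ccacc   read _ → write b, move right, go to P
P | bb[_]ccacc   read _ → write _, move right, go to S
S | bb_[c]cacc   read c → write _, move left, go to S
S | bb[_]_cacc   read _ → write b, move right, go to P
P | bbb[_]cacc   read _ → write _, move right, go to S
S | bbb_[c]acc   read c → write _, move left, go to S
S | bbb[_]_acc   read _ → write b, move right, go to P
P | bbbb[_]acc   read _ → write _, move right, go to S
S | bbbb_[a]cc   read a → write _, move left, go to R
R | bbbb[_]_cc
Cell -1 holds b when M halts.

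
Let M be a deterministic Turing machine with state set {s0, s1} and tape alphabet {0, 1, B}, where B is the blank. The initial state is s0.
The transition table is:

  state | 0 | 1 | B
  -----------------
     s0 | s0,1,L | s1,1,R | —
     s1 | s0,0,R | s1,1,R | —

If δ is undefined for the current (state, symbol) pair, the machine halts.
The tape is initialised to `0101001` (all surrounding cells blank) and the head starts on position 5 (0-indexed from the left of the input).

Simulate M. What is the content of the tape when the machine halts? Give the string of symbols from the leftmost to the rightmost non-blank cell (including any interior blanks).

0101111

s0 | 01010[0]1B   read 0 → write 1, move L, go to s0
s0 | 0101[0]11B   read 0 → write 1, move L, go to s0
s0 | 010[1]111B   read 1 → write 1, move R, go to s1
s1 | 0101[1]11B   read 1 → write 1, move R, go to s1
s1 | 01011[1]1B   read 1 → write 1, move R, go to s1
s1 | 010111[1]B   read 1 → write 1, move R, go to s1
s1 | 0101111[B]
The non-blank tape span at halt is 0101111.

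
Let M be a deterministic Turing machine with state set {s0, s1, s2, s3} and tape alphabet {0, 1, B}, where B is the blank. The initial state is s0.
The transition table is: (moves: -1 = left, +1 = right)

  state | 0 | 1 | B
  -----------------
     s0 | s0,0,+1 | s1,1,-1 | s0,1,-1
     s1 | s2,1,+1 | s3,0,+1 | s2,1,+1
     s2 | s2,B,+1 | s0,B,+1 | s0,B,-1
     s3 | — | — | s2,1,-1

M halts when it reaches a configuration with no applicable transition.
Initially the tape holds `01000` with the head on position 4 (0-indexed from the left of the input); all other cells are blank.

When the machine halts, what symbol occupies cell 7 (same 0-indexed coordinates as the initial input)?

state=s0 head=4 tape=0100[0]BBB   (s0,0)→(s0,0,+1)
state=s0 head=5 tape=01000[B]BB   (s0,B)→(s0,1,-1)
state=s0 head=4 tape=0100[0]1BB   (s0,0)→(s0,0,+1)
state=s0 head=5 tape=01000[1]BB   (s0,1)→(s1,1,-1)
state=s1 head=4 tape=0100[0]1BB   (s1,0)→(s2,1,+1)
state=s2 head=5 tape=01001[1]BB   (s2,1)→(s0,B,+1)
state=s0 head=6 tape=01001B[B]B   (s0,B)→(s0,1,-1)
state=s0 head=5 tape=01001[B]1B   (s0,B)→(s0,1,-1)
state=s0 head=4 tape=0100[1]11B   (s0,1)→(s1,1,-1)
state=s1 head=3 tape=010[0]111B   (s1,0)→(s2,1,+1)
state=s2 head=4 tape=0101[1]11B   (s2,1)→(s0,B,+1)
state=s0 head=5 tape=0101B[1]1B   (s0,1)→(s1,1,-1)
state=s1 head=4 tape=0101[B]11B   (s1,B)→(s2,1,+1)
state=s2 head=5 tape=01011[1]1B   (s2,1)→(s0,B,+1)
state=s0 head=6 tape=01011B[1]B   (s0,1)→(s1,1,-1)
state=s1 head=5 tape=01011[B]1B   (s1,B)→(s2,1,+1)
state=s2 head=6 tape=010111[1]B   (s2,1)→(s0,B,+1)
state=s0 head=7 tape=010111B[B]   (s0,B)→(s0,1,-1)
state=s0 head=6 tape=010111[B]1   (s0,B)→(s0,1,-1)
state=s0 head=5 tape=01011[1]11   (s0,1)→(s1,1,-1)
state=s1 head=4 tape=0101[1]111   (s1,1)→(s3,0,+1)
state=s3 head=5 tape=01010[1]11
Cell 7 holds 1 when M halts.

1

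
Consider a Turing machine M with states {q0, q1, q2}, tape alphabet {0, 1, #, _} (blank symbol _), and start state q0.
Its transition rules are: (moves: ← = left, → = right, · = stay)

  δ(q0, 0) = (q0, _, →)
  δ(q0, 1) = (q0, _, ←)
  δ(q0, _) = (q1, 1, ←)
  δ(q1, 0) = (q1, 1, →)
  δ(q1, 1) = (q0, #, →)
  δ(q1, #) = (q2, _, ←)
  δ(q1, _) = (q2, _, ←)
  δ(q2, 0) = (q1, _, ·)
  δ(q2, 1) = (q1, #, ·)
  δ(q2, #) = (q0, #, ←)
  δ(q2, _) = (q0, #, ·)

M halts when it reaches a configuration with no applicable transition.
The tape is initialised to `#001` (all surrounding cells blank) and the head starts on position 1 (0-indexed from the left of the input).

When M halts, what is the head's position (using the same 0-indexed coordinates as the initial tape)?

state=q0 head=1 tape=___#[0]01   (q0,0)→(q0,_,→)
state=q0 head=2 tape=___#_[0]1   (q0,0)→(q0,_,→)
state=q0 head=3 tape=___#__[1]   (q0,1)→(q0,_,←)
state=q0 head=2 tape=___#_[_]_   (q0,_)→(q1,1,←)
state=q1 head=1 tape=___#[_]1_   (q1,_)→(q2,_,←)
state=q2 head=0 tape=___[#]_1_   (q2,#)→(q0,#,←)
state=q0 head=-1 tape=__[_]#_1_   (q0,_)→(q1,1,←)
state=q1 head=-2 tape=_[_]1#_1_   (q1,_)→(q2,_,←)
state=q2 head=-3 tape=[_]_1#_1_   (q2,_)→(q0,#,·)
state=q0 head=-3 tape=[#]_1#_1_
At halt the head is at cell -3.

-3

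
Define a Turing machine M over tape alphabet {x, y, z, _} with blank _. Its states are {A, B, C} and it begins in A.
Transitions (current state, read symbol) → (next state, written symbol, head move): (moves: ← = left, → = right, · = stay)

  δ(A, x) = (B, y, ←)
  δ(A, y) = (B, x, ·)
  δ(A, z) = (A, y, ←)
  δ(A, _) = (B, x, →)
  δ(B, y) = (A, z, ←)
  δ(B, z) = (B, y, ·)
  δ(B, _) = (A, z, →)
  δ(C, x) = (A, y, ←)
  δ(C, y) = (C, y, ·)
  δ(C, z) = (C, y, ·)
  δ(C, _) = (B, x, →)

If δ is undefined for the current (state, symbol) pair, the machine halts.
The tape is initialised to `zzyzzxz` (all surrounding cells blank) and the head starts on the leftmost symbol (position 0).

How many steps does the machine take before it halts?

state=A head=0 tape=__[z]zyzzxz   (A,z)→(A,y,←)
state=A head=-1 tape=_[_]yzyzzxz   (A,_)→(B,x,→)
state=B head=0 tape=_x[y]zyzzxz   (B,y)→(A,z,←)
state=A head=-1 tape=_[x]zzyzzxz   (A,x)→(B,y,←)
state=B head=-2 tape=[_]yzzyzzxz   (B,_)→(A,z,→)
state=A head=-1 tape=z[y]zzyzzxz   (A,y)→(B,x,·)
state=B head=-1 tape=z[x]zzyzzxz
M halts after 6 transitions.

6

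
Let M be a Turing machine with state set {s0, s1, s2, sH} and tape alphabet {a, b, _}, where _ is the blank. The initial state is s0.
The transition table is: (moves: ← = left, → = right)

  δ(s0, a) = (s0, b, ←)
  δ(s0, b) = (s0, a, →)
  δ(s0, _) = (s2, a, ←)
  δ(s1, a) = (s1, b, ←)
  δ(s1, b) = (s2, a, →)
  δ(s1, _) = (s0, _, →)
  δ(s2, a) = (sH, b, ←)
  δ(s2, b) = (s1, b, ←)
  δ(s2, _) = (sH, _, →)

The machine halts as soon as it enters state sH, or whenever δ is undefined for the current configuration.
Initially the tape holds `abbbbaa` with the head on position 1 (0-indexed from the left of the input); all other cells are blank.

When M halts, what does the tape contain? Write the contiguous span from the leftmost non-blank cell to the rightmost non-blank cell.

s0 | __a[b]bbbaa   read b → write a, move →, go to s0
s0 | __aa[b]bbaa   read b → write a, move →, go to s0
s0 | __aaa[b]baa   read b → write a, move →, go to s0
s0 | __aaaa[b]aa   read b → write a, move →, go to s0
s0 | __aaaaa[a]a   read a → write b, move ←, go to s0
s0 | __aaaa[a]ba   read a → write b, move ←, go to s0
s0 | __aaa[a]bba   read a → write b, move ←, go to s0
s0 | __aa[a]bbba   read a → write b, move ←, go to s0
s0 | __a[a]bbbba   read a → write b, move ←, go to s0
s0 | __[a]bbbbba   read a → write b, move ←, go to s0
s0 | _[_]bbbbbba   read _ → write a, move ←, go to s2
s2 | [_]abbbbbba   read _ → write _, move →, go to sH
sH | _[a]bbbbbba
The non-blank tape span at halt is abbbbbba.

abbbbbba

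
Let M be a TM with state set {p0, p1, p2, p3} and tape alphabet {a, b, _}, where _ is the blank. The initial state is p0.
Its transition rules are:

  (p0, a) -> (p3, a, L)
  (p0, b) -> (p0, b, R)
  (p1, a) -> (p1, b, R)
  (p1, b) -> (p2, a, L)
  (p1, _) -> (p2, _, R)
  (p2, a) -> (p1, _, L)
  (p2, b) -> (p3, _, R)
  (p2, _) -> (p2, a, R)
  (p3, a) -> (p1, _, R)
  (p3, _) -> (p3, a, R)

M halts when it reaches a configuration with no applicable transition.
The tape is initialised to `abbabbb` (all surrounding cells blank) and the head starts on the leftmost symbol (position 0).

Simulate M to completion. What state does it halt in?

state=p0 head=0 tape=_[a]bbabbb   (p0,a)→(p3,a,L)
state=p3 head=-1 tape=[_]abbabbb   (p3,_)→(p3,a,R)
state=p3 head=0 tape=a[a]bbabbb   (p3,a)→(p1,_,R)
state=p1 head=1 tape=a_[b]babbb   (p1,b)→(p2,a,L)
state=p2 head=0 tape=a[_]ababbb   (p2,_)→(p2,a,R)
state=p2 head=1 tape=aa[a]babbb   (p2,a)→(p1,_,L)
state=p1 head=0 tape=a[a]_babbb   (p1,a)→(p1,b,R)
state=p1 head=1 tape=ab[_]babbb   (p1,_)→(p2,_,R)
state=p2 head=2 tape=ab_[b]abbb   (p2,b)→(p3,_,R)
state=p3 head=3 tape=ab__[a]bbb   (p3,a)→(p1,_,R)
state=p1 head=4 tape=ab___[b]bb   (p1,b)→(p2,a,L)
state=p2 head=3 tape=ab__[_]abb   (p2,_)→(p2,a,R)
state=p2 head=4 tape=ab__a[a]bb   (p2,a)→(p1,_,L)
state=p1 head=3 tape=ab__[a]_bb   (p1,a)→(p1,b,R)
state=p1 head=4 tape=ab__b[_]bb   (p1,_)→(p2,_,R)
state=p2 head=5 tape=ab__b_[b]b   (p2,b)→(p3,_,R)
state=p3 head=6 tape=ab__b__[b]
No transition is defined for (p3, b); M halts in state p3.

p3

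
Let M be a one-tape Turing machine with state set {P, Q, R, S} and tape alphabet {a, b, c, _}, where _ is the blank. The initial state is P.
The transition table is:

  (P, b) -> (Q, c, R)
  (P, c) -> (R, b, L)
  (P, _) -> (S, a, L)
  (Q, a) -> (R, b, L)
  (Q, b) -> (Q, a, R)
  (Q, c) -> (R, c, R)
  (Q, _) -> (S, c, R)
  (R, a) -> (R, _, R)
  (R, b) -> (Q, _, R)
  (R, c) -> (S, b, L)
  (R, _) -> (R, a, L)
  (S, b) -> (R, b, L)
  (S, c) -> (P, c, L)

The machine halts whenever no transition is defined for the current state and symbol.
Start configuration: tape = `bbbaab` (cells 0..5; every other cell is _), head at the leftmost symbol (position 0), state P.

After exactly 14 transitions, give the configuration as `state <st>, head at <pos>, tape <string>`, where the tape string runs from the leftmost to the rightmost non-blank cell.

P | [b]bbaab_   read b → write c, move R, go to Q
Q | c[b]baab_   read b → write a, move R, go to Q
Q | ca[b]aab_   read b → write a, move R, go to Q
Q | caa[a]ab_   read a → write b, move L, go to R
R | ca[a]bab_   read a → write _, move R, go to R
R | ca_[b]ab_   read b → write _, move R, go to Q
Q | ca__[a]b_   read a → write b, move L, go to R
R | ca_[_]bb_   read _ → write a, move L, go to R
R | ca[_]abb_   read _ → write a, move L, go to R
R | c[a]aabb_   read a → write _, move R, go to R
R | c_[a]abb_   read a → write _, move R, go to R
R | c__[a]bb_   read a → write _, move R, go to R
R | c___[b]b_   read b → write _, move R, go to Q
Q | c____[b]_   read b → write a, move R, go to Q
Q | c____a[_]
After 14 steps: state Q, head at 6, tape c____a.

state Q, head at 6, tape c____a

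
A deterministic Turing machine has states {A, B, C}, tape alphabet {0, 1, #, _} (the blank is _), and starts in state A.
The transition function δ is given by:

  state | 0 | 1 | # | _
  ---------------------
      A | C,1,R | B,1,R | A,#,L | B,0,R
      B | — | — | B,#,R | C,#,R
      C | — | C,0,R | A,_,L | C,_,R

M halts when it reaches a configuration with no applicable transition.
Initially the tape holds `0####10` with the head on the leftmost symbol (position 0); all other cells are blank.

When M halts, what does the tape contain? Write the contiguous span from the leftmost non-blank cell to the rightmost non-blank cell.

1####00

A | [0]####10   read 0 → write 1, move R, go to C
C | 1[#]###10   read # → write _, move L, go to A
A | [1]_###10   read 1 → write 1, move R, go to B
B | 1[_]###10   read _ → write #, move R, go to C
C | 1#[#]##10   read # → write _, move L, go to A
A | 1[#]_##10   read # → write #, move L, go to A
A | [1]#_##10   read 1 → write 1, move R, go to B
B | 1[#]_##10   read # → write #, move R, go to B
B | 1#[_]##10   read _ → write #, move R, go to C
C | 1##[#]#10   read # → write _, move L, go to A
A | 1#[#]_#10   read # → write #, move L, go to A
A | 1[#]#_#10   read # → write #, move L, go to A
A | [1]##_#10   read 1 → write 1, move R, go to B
B | 1[#]#_#10   read # → write #, move R, go to B
B | 1#[#]_#10   read # → write #, move R, go to B
B | 1##[_]#10   read _ → write #, move R, go to C
C | 1###[#]10   read # → write _, move L, go to A
A | 1##[#]_10   read # → write #, move L, go to A
A | 1#[#]#_10   read # → write #, move L, go to A
A | 1[#]##_10   read # → write #, move L, go to A
A | [1]###_10   read 1 → write 1, move R, go to B
B | 1[#]##_10   read # → write #, move R, go to B
B | 1#[#]#_10   read # → write #, move R, go to B
B | 1##[#]_10   read # → write #, move R, go to B
B | 1###[_]10   read _ → write #, move R, go to C
C | 1####[1]0   read 1 → write 0, move R, go to C
C | 1####0[0]
The non-blank tape span at halt is 1####00.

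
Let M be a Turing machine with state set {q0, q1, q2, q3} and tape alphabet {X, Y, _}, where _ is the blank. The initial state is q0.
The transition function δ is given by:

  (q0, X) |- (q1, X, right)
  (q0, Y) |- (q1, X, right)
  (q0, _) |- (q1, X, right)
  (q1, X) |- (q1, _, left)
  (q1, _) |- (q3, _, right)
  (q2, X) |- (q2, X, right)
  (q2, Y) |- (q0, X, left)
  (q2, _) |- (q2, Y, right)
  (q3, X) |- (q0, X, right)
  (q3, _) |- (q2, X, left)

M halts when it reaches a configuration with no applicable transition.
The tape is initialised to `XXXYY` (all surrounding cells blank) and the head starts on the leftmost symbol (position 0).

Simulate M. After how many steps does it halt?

13

state=q0 head=0 tape=_[X]XXYY   (q0,X)→(q1,X,right)
state=q1 head=1 tape=_X[X]XYY   (q1,X)→(q1,_,left)
state=q1 head=0 tape=_[X]_XYY   (q1,X)→(q1,_,left)
state=q1 head=-1 tape=[_]__XYY   (q1,_)→(q3,_,right)
state=q3 head=0 tape=_[_]_XYY   (q3,_)→(q2,X,left)
state=q2 head=-1 tape=[_]X_XYY   (q2,_)→(q2,Y,right)
state=q2 head=0 tape=Y[X]_XYY   (q2,X)→(q2,X,right)
state=q2 head=1 tape=YX[_]XYY   (q2,_)→(q2,Y,right)
state=q2 head=2 tape=YXY[X]YY   (q2,X)→(q2,X,right)
state=q2 head=3 tape=YXYX[Y]Y   (q2,Y)→(q0,X,left)
state=q0 head=2 tape=YXY[X]XY   (q0,X)→(q1,X,right)
state=q1 head=3 tape=YXYX[X]Y   (q1,X)→(q1,_,left)
state=q1 head=2 tape=YXY[X]_Y   (q1,X)→(q1,_,left)
state=q1 head=1 tape=YX[Y]__Y
M halts after 13 transitions.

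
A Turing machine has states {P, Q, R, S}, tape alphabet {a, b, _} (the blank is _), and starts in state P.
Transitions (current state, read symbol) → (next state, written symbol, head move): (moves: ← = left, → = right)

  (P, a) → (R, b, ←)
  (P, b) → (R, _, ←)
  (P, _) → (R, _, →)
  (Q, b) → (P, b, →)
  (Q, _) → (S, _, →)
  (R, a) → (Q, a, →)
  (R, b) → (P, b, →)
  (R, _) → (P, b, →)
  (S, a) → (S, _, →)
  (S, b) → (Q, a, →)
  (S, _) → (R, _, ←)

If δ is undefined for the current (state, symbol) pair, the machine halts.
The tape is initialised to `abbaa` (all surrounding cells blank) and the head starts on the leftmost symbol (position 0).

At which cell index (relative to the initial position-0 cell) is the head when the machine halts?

4

state=P head=0 tape=_[a]bbaa   (P,a)→(R,b,←)
state=R head=-1 tape=[_]bbbaa   (R,_)→(P,b,→)
state=P head=0 tape=b[b]bbaa   (P,b)→(R,_,←)
state=R head=-1 tape=[b]_bbaa   (R,b)→(P,b,→)
state=P head=0 tape=b[_]bbaa   (P,_)→(R,_,→)
state=R head=1 tape=b_[b]baa   (R,b)→(P,b,→)
state=P head=2 tape=b_b[b]aa   (P,b)→(R,_,←)
state=R head=1 tape=b_[b]_aa   (R,b)→(P,b,→)
state=P head=2 tape=b_b[_]aa   (P,_)→(R,_,→)
state=R head=3 tape=b_b_[a]a   (R,a)→(Q,a,→)
state=Q head=4 tape=b_b_a[a]
At halt the head is at cell 4.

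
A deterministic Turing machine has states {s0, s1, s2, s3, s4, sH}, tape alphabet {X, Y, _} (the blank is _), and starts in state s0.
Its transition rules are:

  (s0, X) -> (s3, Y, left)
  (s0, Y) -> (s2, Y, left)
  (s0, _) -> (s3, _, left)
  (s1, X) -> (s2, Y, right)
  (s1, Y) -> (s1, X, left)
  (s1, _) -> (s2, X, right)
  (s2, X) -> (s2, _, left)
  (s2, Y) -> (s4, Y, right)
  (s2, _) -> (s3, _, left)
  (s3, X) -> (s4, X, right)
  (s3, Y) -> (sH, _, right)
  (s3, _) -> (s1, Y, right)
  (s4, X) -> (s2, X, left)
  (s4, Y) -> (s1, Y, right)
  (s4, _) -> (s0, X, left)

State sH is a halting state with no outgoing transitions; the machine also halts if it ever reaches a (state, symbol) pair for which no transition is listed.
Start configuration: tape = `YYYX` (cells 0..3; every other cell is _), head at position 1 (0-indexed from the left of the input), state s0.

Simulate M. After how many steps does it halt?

state=s0 head=1 tape=___Y[Y]YX   (s0,Y)→(s2,Y,left)
state=s2 head=0 tape=___[Y]YYX   (s2,Y)→(s4,Y,right)
state=s4 head=1 tape=___Y[Y]YX   (s4,Y)→(s1,Y,right)
state=s1 head=2 tape=___YY[Y]X   (s1,Y)→(s1,X,left)
state=s1 head=1 tape=___Y[Y]XX   (s1,Y)→(s1,X,left)
state=s1 head=0 tape=___[Y]XXX   (s1,Y)→(s1,X,left)
state=s1 head=-1 tape=__[_]XXXX   (s1,_)→(s2,X,right)
state=s2 head=0 tape=__X[X]XXX   (s2,X)→(s2,_,left)
state=s2 head=-1 tape=__[X]_XXX   (s2,X)→(s2,_,left)
state=s2 head=-2 tape=_[_]__XXX   (s2,_)→(s3,_,left)
state=s3 head=-3 tape=[_]___XXX   (s3,_)→(s1,Y,right)
state=s1 head=-2 tape=Y[_]__XXX   (s1,_)→(s2,X,right)
state=s2 head=-1 tape=YX[_]_XXX   (s2,_)→(s3,_,left)
state=s3 head=-2 tape=Y[X]__XXX   (s3,X)→(s4,X,right)
state=s4 head=-1 tape=YX[_]_XXX   (s4,_)→(s0,X,left)
state=s0 head=-2 tape=Y[X]X_XXX   (s0,X)→(s3,Y,left)
state=s3 head=-3 tape=[Y]YX_XXX   (s3,Y)→(sH,_,right)
state=sH head=-2 tape=_[Y]X_XXX
M halts after 17 transitions.

17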